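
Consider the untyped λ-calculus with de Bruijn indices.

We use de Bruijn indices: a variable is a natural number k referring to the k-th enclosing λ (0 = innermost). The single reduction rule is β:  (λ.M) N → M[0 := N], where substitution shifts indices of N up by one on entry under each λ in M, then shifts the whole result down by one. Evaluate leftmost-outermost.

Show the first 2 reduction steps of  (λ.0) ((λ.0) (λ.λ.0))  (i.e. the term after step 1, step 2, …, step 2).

Answer: after 2 steps: λ.λ.0

Derivation:
  start: (λ.0) ((λ.0) (λ.λ.0))
  →1  (λ.0) (λ.λ.0)
  →2  λ.λ.0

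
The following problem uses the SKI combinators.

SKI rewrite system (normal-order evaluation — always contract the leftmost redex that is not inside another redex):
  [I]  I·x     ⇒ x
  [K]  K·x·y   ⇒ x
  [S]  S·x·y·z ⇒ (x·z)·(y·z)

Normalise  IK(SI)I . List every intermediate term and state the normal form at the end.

Answer: normal form = SI  (in 2 steps)

Working:
  start: IK(SI)I
  →1  K(SI)I
  →2  SI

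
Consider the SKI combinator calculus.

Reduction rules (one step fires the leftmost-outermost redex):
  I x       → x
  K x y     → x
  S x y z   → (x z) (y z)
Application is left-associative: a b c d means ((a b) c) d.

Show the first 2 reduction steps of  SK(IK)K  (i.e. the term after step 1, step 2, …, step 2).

  start: SK(IK)K
  step 1: KK(IKK)
  step 2: K

Answer: after 2 steps: K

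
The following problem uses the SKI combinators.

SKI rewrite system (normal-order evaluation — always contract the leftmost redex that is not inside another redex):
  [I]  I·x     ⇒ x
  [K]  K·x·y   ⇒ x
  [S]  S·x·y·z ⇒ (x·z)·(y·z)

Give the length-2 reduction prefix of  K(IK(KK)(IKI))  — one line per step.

  start: K(IK(KK)(IKI))
  step 1: K(K(KK)(IKI))
  step 2: K(KK)

Answer: after 2 steps: K(KK)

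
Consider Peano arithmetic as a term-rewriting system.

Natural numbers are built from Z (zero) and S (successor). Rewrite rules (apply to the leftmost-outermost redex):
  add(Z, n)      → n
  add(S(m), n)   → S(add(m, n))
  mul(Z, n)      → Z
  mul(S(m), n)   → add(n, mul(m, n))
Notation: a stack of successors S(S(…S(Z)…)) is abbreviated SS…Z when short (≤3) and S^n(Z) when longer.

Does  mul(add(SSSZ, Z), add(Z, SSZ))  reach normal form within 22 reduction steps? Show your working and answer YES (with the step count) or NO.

  start: mul(add(SSSZ, Z), add(Z, SSZ))
  →1  mul(S(add(SSZ, Z)), add(Z, SSZ))
  →2  add(add(Z, SSZ), mul(add(SSZ, Z), add(Z, SSZ)))
  →3  add(SSZ, mul(add(SSZ, Z), add(Z, SSZ)))
  →4  S(add(SZ, mul(add(SSZ, Z), add(Z, SSZ))))
  →5  S(S(add(Z, mul(add(SSZ, Z), add(Z, SSZ)))))
  →6  S(S(mul(add(SSZ, Z), add(Z, SSZ))))
  →7  S(S(mul(S(add(SZ, Z)), add(Z, SSZ))))
  →8  S(S(add(add(Z, SSZ), mul(add(SZ, Z), add(Z, SSZ)))))
  →9  S(S(add(SSZ, mul(add(SZ, Z), add(Z, SSZ)))))
  →10  S(S(S(add(SZ, mul(add(SZ, Z), add(Z, SSZ))))))
  →11  S(S(S(S(add(Z, mul(add(SZ, Z), add(Z, SSZ)))))))
  →12  S(S(S(S(mul(add(SZ, Z), add(Z, SSZ))))))
  →13  S(S(S(S(mul(S(add(Z, Z)), add(Z, SSZ))))))
  →14  S(S(S(S(add(add(Z, SSZ), mul(add(Z, Z), add(Z, SSZ)))))))
  →15  S(S(S(S(add(SSZ, mul(add(Z, Z), add(Z, SSZ)))))))
  →16  S(S(S(S(S(add(SZ, mul(add(Z, Z), add(Z, SSZ))))))))
  →17  S(S(S(S(S(S(add(Z, mul(add(Z, Z), add(Z, SSZ)))))))))
  →18  S(S(S(S(S(S(mul(add(Z, Z), add(Z, SSZ))))))))
  →19  S(S(S(S(S(S(mul(Z, add(Z, SSZ))))))))
  →20  S^6(Z)

Answer: YES — reaches normal form S^6(Z) in 20 ≤ 22 steps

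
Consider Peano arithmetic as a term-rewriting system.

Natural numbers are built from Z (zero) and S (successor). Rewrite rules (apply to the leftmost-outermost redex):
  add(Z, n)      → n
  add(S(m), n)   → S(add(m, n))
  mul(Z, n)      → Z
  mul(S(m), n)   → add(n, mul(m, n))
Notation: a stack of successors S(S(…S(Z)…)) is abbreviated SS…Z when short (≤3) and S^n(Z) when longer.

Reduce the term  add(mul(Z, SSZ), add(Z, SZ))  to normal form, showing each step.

  start: add(mul(Z, SSZ), add(Z, SZ))
  →1  add(Z, add(Z, SZ))
  →2  add(Z, SZ)
  →3  SZ

Answer: normal form = SZ  (in 3 steps)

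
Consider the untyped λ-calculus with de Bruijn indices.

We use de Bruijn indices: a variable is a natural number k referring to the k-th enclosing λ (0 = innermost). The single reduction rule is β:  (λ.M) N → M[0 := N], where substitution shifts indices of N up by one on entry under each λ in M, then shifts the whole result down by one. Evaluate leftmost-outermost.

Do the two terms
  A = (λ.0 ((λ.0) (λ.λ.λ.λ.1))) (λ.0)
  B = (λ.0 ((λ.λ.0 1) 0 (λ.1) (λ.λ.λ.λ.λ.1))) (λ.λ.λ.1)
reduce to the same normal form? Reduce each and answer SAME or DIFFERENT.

Answer: DIFFERENT — A ⇓ λ.λ.λ.λ.1, B ⇓ λ.λ.1

Derivation:
Term A:
  start: (λ.0 ((λ.0) (λ.λ.λ.λ.1))) (λ.0)
  step 1: (λ.0) ((λ.0) (λ.λ.λ.λ.1))
  step 2: (λ.0) (λ.λ.λ.λ.1)
  step 3: λ.λ.λ.λ.1

Term B:
  start: (λ.0 ((λ.λ.0 1) 0 (λ.1) (λ.λ.λ.λ.λ.1))) (λ.λ.λ.1)
  step 1: (λ.λ.λ.1) ((λ.λ.0 1) (λ.λ.λ.1) (λ.λ.λ.λ.1) (λ.λ.λ.λ.λ.1))
  step 2: λ.λ.1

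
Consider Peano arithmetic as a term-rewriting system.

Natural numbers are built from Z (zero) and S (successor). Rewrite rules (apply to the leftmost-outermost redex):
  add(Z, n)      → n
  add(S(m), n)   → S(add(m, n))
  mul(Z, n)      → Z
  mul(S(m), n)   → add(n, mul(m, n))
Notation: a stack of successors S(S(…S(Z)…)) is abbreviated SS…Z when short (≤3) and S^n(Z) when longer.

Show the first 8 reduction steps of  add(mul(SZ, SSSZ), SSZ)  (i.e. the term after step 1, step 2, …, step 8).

  start: add(mul(SZ, SSSZ), SSZ)
  [1] add(add(SSSZ, mul(Z, SSSZ)), SSZ)
  [2] add(S(add(SSZ, mul(Z, SSSZ))), SSZ)
  [3] S(add(add(SSZ, mul(Z, SSSZ)), SSZ))
  [4] S(add(S(add(SZ, mul(Z, SSSZ))), SSZ))
  [5] S(S(add(add(SZ, mul(Z, SSSZ)), SSZ)))
  [6] S(S(add(S(add(Z, mul(Z, SSSZ))), SSZ)))
  [7] S(S(S(add(add(Z, mul(Z, SSSZ)), SSZ))))
  [8] S(S(S(add(mul(Z, SSSZ), SSZ))))

Answer: after 8 steps: S(S(S(add(mul(Z, SSSZ), SSZ))))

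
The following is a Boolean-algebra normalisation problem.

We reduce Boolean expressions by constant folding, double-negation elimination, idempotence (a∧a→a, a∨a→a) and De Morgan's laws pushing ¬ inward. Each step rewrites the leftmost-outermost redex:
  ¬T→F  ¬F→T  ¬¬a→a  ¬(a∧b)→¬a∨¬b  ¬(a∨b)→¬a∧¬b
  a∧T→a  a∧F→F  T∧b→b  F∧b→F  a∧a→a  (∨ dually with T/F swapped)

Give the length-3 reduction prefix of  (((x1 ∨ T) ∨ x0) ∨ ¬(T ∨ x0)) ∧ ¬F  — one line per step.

Answer: after 3 steps: T ∧ ¬F

Reduction:
  start: (((x1 ∨ T) ∨ x0) ∨ ¬(T ∨ x0)) ∧ ¬F
  [1] ((T ∨ x0) ∨ ¬(T ∨ x0)) ∧ ¬F
  [2] (T ∨ ¬(T ∨ x0)) ∧ ¬F
  [3] T ∧ ¬F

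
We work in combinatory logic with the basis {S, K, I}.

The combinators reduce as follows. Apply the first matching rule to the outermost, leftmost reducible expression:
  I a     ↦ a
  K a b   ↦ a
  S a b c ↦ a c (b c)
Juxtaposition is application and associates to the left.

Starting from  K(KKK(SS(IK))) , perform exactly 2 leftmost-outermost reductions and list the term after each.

  start: K(KKK(SS(IK)))
  →1  K(K(SS(IK)))
  →2  K(K(SSK))

Answer: after 2 steps: K(K(SSK))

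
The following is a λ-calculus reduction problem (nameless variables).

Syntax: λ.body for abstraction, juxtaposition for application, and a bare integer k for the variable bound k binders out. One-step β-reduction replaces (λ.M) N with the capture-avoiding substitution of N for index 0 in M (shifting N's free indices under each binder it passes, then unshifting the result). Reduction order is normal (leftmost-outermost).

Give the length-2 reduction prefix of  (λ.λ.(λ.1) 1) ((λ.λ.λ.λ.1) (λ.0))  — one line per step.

  start: (λ.λ.(λ.1) 1) ((λ.λ.λ.λ.1) (λ.0))
  →1  λ.(λ.1) ((λ.λ.λ.λ.1) (λ.0))
  →2  λ.0

Answer: after 2 steps: λ.0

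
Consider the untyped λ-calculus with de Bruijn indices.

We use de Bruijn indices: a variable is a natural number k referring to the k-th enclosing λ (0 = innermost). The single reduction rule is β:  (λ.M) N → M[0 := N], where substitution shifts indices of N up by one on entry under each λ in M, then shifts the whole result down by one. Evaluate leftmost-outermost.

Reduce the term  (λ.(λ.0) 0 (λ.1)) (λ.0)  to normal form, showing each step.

Answer: normal form = λ.λ.0  (in 3 steps)

Derivation:
  start: (λ.(λ.0) 0 (λ.1)) (λ.0)
  [1] (λ.0) (λ.0) (λ.λ.0)
  [2] (λ.0) (λ.λ.0)
  [3] λ.λ.0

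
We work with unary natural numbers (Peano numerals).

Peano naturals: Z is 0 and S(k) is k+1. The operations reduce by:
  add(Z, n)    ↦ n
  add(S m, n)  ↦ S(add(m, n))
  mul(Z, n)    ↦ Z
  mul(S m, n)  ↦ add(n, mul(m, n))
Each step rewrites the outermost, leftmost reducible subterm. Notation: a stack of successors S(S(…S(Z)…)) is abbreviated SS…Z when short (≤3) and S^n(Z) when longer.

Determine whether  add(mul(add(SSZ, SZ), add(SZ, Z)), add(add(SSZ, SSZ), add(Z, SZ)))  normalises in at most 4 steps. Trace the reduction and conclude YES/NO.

  start: add(mul(add(SSZ, SZ), add(SZ, Z)), add(add(SSZ, SSZ), add(Z, SZ)))
  [1] add(mul(S(add(SZ, SZ)), add(SZ, Z)), add(add(SSZ, SSZ), add(Z, SZ)))
  [2] add(add(add(SZ, Z), mul(add(SZ, SZ), add(SZ, Z))), add(add(SSZ, SSZ), add(Z, SZ)))
  [3] add(add(S(add(Z, Z)), mul(add(SZ, SZ), add(SZ, Z))), add(add(SSZ, SSZ), add(Z, SZ)))
  [4] add(S(add(add(Z, Z), mul(add(SZ, SZ), add(SZ, Z)))), add(add(SSZ, SSZ), add(Z, SZ)))

Answer: NO — after 4 steps the term is add(S(add(add(Z, Z), mul(add(SZ, SZ), add(SZ, Z)))), add(add(SSZ, SSZ), add(Z, SZ))), not yet normal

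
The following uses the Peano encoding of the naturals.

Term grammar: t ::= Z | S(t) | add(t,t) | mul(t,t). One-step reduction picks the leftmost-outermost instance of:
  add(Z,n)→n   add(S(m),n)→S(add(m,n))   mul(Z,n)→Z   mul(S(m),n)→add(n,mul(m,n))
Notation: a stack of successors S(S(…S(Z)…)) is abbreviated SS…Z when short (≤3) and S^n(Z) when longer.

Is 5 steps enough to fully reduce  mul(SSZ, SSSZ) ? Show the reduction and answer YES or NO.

Answer: NO — after 5 steps the term is S(S(S(mul(SZ, SSSZ)))), not yet normal

Reduction:
  start: mul(SSZ, SSSZ)
  →1  add(SSSZ, mul(SZ, SSSZ))
  →2  S(add(SSZ, mul(SZ, SSSZ)))
  →3  S(S(add(SZ, mul(SZ, SSSZ))))
  →4  S(S(S(add(Z, mul(SZ, SSSZ)))))
  →5  S(S(S(mul(SZ, SSSZ))))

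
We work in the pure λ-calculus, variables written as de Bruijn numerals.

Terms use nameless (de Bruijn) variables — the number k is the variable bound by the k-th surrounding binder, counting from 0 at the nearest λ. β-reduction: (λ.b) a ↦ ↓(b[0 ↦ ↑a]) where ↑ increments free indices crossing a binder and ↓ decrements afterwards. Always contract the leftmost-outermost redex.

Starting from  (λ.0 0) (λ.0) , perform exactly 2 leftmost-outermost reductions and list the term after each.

Answer: after 2 steps: λ.0

Derivation:
  start: (λ.0 0) (λ.0)
  →1  (λ.0) (λ.0)
  →2  λ.0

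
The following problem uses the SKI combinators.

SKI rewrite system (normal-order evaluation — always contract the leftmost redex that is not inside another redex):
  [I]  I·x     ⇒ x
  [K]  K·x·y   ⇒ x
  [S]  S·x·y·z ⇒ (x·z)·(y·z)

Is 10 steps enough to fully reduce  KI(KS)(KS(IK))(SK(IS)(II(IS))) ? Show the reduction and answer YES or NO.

Answer: YES — reaches normal form SS in 8 ≤ 10 steps

Working:
  start: KI(KS)(KS(IK))(SK(IS)(II(IS)))
  [1] I(KS(IK))(SK(IS)(II(IS)))
  [2] KS(IK)(SK(IS)(II(IS)))
  [3] S(SK(IS)(II(IS)))
  [4] S(K(II(IS))(IS(II(IS))))
  [5] S(II(IS))
  [6] S(I(IS))
  [7] S(IS)
  [8] SS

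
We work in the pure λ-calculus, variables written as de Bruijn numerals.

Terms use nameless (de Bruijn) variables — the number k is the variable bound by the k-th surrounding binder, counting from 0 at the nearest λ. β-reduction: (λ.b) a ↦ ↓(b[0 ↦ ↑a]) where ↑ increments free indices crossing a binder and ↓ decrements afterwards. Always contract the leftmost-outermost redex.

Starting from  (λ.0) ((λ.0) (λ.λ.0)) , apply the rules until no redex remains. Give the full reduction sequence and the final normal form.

Answer: normal form = λ.λ.0  (in 2 steps)

Working:
  start: (λ.0) ((λ.0) (λ.λ.0))
  →1  (λ.0) (λ.λ.0)
  →2  λ.λ.0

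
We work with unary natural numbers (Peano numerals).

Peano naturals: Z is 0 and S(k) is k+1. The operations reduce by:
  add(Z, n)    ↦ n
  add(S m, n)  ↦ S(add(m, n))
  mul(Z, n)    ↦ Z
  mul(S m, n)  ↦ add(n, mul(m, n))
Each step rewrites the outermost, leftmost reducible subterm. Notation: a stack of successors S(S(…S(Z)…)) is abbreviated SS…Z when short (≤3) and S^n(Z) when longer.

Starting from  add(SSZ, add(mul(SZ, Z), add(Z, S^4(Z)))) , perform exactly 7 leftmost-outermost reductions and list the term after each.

  start: add(SSZ, add(mul(SZ, Z), add(Z, S^4(Z))))
  →1  S(add(SZ, add(mul(SZ, Z), add(Z, S^4(Z)))))
  →2  S(S(add(Z, add(mul(SZ, Z), add(Z, S^4(Z))))))
  →3  S(S(add(mul(SZ, Z), add(Z, S^4(Z)))))
  →4  S(S(add(add(Z, mul(Z, Z)), add(Z, S^4(Z)))))
  →5  S(S(add(mul(Z, Z), add(Z, S^4(Z)))))
  →6  S(S(add(Z, add(Z, S^4(Z)))))
  →7  S(S(add(Z, S^4(Z))))

Answer: after 7 steps: S(S(add(Z, S^4(Z))))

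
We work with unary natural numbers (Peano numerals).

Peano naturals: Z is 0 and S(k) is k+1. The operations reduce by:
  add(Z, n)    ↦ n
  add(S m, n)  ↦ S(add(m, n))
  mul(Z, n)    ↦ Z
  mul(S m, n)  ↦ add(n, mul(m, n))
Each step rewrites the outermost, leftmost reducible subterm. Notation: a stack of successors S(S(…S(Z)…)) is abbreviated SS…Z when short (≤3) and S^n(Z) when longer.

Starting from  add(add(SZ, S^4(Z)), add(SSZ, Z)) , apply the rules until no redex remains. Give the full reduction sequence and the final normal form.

  start: add(add(SZ, S^4(Z)), add(SSZ, Z))
  step 1: add(S(add(Z, S^4(Z))), add(SSZ, Z))
  step 2: S(add(add(Z, S^4(Z)), add(SSZ, Z)))
  step 3: S(add(S^4(Z), add(SSZ, Z)))
  step 4: S(S(add(SSSZ, add(SSZ, Z))))
  step 5: S(S(S(add(SSZ, add(SSZ, Z)))))
  step 6: S(S(S(S(add(SZ, add(SSZ, Z))))))
  step 7: S(S(S(S(S(add(Z, add(SSZ, Z)))))))
  step 8: S(S(S(S(S(add(SSZ, Z))))))
  step 9: S(S(S(S(S(S(add(SZ, Z)))))))
  step 10: S(S(S(S(S(S(S(add(Z, Z))))))))
  step 11: S^7(Z)

Answer: normal form = S^7(Z)  (in 11 steps)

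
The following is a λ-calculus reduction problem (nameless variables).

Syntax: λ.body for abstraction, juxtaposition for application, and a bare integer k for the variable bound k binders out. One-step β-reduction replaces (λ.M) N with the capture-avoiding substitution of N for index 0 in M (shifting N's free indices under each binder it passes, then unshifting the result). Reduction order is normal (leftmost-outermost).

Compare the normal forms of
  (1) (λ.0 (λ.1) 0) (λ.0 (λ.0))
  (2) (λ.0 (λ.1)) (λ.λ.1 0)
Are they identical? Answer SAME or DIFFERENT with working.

Term A:
  start: (λ.0 (λ.1) 0) (λ.0 (λ.0))
  [1] (λ.0 (λ.0)) (λ.λ.0 (λ.0)) (λ.0 (λ.0))
  [2] (λ.λ.0 (λ.0)) (λ.0) (λ.0 (λ.0))
  [3] (λ.0 (λ.0)) (λ.0 (λ.0))
  [4] (λ.0 (λ.0)) (λ.0)
  [5] (λ.0) (λ.0)
  [6] λ.0

Term B:
  start: (λ.0 (λ.1)) (λ.λ.1 0)
  [1] (λ.λ.1 0) (λ.λ.λ.1 0)
  [2] λ.(λ.λ.λ.1 0) 0
  [3] λ.λ.λ.1 0

Answer: DIFFERENT — A ⇓ λ.0, B ⇓ λ.λ.λ.1 0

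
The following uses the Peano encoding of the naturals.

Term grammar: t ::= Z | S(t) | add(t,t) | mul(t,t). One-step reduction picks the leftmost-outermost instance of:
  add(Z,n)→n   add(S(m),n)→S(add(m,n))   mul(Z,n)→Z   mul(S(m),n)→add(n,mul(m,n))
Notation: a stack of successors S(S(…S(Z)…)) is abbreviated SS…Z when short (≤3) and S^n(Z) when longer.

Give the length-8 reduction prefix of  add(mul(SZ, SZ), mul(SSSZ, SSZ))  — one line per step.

Answer: after 8 steps: S(S(add(SZ, mul(SSZ, SSZ))))

Reduction:
  start: add(mul(SZ, SZ), mul(SSSZ, SSZ))
  step 1: add(add(SZ, mul(Z, SZ)), mul(SSSZ, SSZ))
  step 2: add(S(add(Z, mul(Z, SZ))), mul(SSSZ, SSZ))
  step 3: S(add(add(Z, mul(Z, SZ)), mul(SSSZ, SSZ)))
  step 4: S(add(mul(Z, SZ), mul(SSSZ, SSZ)))
  step 5: S(add(Z, mul(SSSZ, SSZ)))
  step 6: S(mul(SSSZ, SSZ))
  step 7: S(add(SSZ, mul(SSZ, SSZ)))
  step 8: S(S(add(SZ, mul(SSZ, SSZ))))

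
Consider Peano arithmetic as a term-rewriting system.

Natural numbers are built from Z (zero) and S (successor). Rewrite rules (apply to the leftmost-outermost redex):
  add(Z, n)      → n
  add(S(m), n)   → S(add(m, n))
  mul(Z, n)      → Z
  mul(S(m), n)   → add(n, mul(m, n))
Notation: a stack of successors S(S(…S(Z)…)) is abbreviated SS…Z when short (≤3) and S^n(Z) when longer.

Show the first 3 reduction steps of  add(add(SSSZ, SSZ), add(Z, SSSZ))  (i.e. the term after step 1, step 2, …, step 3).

  start: add(add(SSSZ, SSZ), add(Z, SSSZ))
  step 1: add(S(add(SSZ, SSZ)), add(Z, SSSZ))
  step 2: S(add(add(SSZ, SSZ), add(Z, SSSZ)))
  step 3: S(add(S(add(SZ, SSZ)), add(Z, SSSZ)))

Answer: after 3 steps: S(add(S(add(SZ, SSZ)), add(Z, SSSZ)))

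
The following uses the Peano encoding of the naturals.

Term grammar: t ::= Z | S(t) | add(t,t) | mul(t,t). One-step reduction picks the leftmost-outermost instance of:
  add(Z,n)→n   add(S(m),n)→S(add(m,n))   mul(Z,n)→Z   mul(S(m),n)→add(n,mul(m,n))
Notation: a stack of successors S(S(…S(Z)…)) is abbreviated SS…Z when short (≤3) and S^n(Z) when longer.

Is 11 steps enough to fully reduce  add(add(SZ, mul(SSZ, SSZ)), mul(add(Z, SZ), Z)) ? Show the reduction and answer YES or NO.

  start: add(add(SZ, mul(SSZ, SSZ)), mul(add(Z, SZ), Z))
  →1  add(S(add(Z, mul(SSZ, SSZ))), mul(add(Z, SZ), Z))
  →2  S(add(add(Z, mul(SSZ, SSZ)), mul(add(Z, SZ), Z)))
  →3  S(add(mul(SSZ, SSZ), mul(add(Z, SZ), Z)))
  →4  S(add(add(SSZ, mul(SZ, SSZ)), mul(add(Z, SZ), Z)))
  →5  S(add(S(add(SZ, mul(SZ, SSZ))), mul(add(Z, SZ), Z)))
  →6  S(S(add(add(SZ, mul(SZ, SSZ)), mul(add(Z, SZ), Z))))
  →7  S(S(add(S(add(Z, mul(SZ, SSZ))), mul(add(Z, SZ), Z))))
  →8  S(S(S(add(add(Z, mul(SZ, SSZ)), mul(add(Z, SZ), Z)))))
  →9  S(S(S(add(mul(SZ, SSZ), mul(add(Z, SZ), Z)))))
  →10  S(S(S(add(add(SSZ, mul(Z, SSZ)), mul(add(Z, SZ), Z)))))
  →11  S(S(S(add(S(add(SZ, mul(Z, SSZ))), mul(add(Z, SZ), Z)))))

Answer: NO — after 11 steps the term is S(S(S(add(S(add(SZ, mul(Z, SSZ))), mul(add(Z, SZ), Z))))), not yet normal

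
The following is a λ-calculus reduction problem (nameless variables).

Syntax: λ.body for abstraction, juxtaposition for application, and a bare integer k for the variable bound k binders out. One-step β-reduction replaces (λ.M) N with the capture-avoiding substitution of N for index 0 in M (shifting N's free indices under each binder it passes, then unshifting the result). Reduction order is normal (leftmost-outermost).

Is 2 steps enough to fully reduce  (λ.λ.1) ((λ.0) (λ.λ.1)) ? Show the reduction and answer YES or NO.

  start: (λ.λ.1) ((λ.0) (λ.λ.1))
  step 1: λ.(λ.0) (λ.λ.1)
  step 2: λ.λ.λ.1

Answer: YES — reaches normal form λ.λ.λ.1 in 2 ≤ 2 steps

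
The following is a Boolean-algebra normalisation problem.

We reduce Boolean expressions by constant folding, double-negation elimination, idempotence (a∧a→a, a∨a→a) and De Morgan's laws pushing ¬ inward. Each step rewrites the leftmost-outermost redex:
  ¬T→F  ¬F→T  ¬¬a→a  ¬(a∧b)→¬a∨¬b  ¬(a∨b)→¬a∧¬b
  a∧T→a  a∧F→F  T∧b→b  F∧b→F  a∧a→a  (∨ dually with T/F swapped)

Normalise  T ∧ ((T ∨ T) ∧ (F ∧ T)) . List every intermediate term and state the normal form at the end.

Answer: normal form = F  (in 4 steps)

Working:
  start: T ∧ ((T ∨ T) ∧ (F ∧ T))
  step 1: (T ∨ T) ∧ (F ∧ T)
  step 2: T ∧ (F ∧ T)
  step 3: F ∧ T
  step 4: F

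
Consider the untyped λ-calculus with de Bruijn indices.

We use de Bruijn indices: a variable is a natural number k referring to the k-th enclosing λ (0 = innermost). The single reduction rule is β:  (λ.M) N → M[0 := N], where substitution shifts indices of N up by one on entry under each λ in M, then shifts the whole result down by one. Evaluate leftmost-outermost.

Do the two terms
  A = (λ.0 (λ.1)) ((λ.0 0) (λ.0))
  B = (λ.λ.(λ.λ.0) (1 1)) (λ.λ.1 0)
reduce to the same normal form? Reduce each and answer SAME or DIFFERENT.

Term A:
  start: (λ.0 (λ.1)) ((λ.0 0) (λ.0))
  →1  (λ.0 0) (λ.0) (λ.(λ.0 0) (λ.0))
  →2  (λ.0) (λ.0) (λ.(λ.0 0) (λ.0))
  →3  (λ.0) (λ.(λ.0 0) (λ.0))
  →4  λ.(λ.0 0) (λ.0)
  →5  λ.(λ.0) (λ.0)
  →6  λ.λ.0

Term B:
  start: (λ.λ.(λ.λ.0) (1 1)) (λ.λ.1 0)
  →1  λ.(λ.λ.0) ((λ.λ.1 0) (λ.λ.1 0))
  →2  λ.λ.0

Answer: SAME — A ⇓ λ.λ.0, B ⇓ λ.λ.0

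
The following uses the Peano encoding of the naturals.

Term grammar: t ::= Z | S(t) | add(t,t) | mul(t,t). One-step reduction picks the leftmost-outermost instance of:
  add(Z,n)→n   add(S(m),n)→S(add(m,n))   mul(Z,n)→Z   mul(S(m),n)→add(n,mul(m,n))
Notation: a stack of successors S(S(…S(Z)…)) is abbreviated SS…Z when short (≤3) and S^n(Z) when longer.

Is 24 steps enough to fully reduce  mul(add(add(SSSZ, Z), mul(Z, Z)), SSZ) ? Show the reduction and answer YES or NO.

  start: mul(add(add(SSSZ, Z), mul(Z, Z)), SSZ)
  step 1: mul(add(S(add(SSZ, Z)), mul(Z, Z)), SSZ)
  step 2: mul(S(add(add(SSZ, Z), mul(Z, Z))), SSZ)
  step 3: add(SSZ, mul(add(add(SSZ, Z), mul(Z, Z)), SSZ))
  step 4: S(add(SZ, mul(add(add(SSZ, Z), mul(Z, Z)), SSZ)))
  step 5: S(S(add(Z, mul(add(add(SSZ, Z), mul(Z, Z)), SSZ))))
  step 6: S(S(mul(add(add(SSZ, Z), mul(Z, Z)), SSZ)))
  step 7: S(S(mul(add(S(add(SZ, Z)), mul(Z, Z)), SSZ)))
  step 8: S(S(mul(S(add(add(SZ, Z), mul(Z, Z))), SSZ)))
  step 9: S(S(add(SSZ, mul(add(add(SZ, Z), mul(Z, Z)), SSZ))))
  step 10: S(S(S(add(SZ, mul(add(add(SZ, Z), mul(Z, Z)), SSZ)))))
  step 11: S(S(S(S(add(Z, mul(add(add(SZ, Z), mul(Z, Z)), SSZ))))))
  step 12: S(S(S(S(mul(add(add(SZ, Z), mul(Z, Z)), SSZ)))))
  step 13: S(S(S(S(mul(add(S(add(Z, Z)), mul(Z, Z)), SSZ)))))
  step 14: S(S(S(S(mul(S(add(add(Z, Z), mul(Z, Z))), SSZ)))))
  step 15: S(S(S(S(add(SSZ, mul(add(add(Z, Z), mul(Z, Z)), SSZ))))))
  step 16: S(S(S(S(S(add(SZ, mul(add(add(Z, Z), mul(Z, Z)), SSZ)))))))
  step 17: S(S(S(S(S(S(add(Z, mul(add(add(Z, Z), mul(Z, Z)), SSZ))))))))
  step 18: S(S(S(S(S(S(mul(add(add(Z, Z), mul(Z, Z)), SSZ)))))))
  step 19: S(S(S(S(S(S(mul(add(Z, mul(Z, Z)), SSZ)))))))
  step 20: S(S(S(S(S(S(mul(mul(Z, Z), SSZ)))))))
  step 21: S(S(S(S(S(S(mul(Z, SSZ)))))))
  step 22: S^6(Z)

Answer: YES — reaches normal form S^6(Z) in 22 ≤ 24 steps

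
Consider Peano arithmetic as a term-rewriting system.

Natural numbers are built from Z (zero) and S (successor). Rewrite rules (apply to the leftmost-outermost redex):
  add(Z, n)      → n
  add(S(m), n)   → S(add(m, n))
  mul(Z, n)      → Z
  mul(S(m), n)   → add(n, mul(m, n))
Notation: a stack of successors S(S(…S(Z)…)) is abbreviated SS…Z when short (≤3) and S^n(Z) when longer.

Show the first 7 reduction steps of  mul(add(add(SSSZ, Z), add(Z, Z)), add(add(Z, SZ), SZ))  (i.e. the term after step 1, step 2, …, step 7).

Answer: after 7 steps: S(add(SZ, mul(add(add(SSZ, Z), add(Z, Z)), add(add(Z, SZ), SZ))))

Working:
  start: mul(add(add(SSSZ, Z), add(Z, Z)), add(add(Z, SZ), SZ))
  step 1: mul(add(S(add(SSZ, Z)), add(Z, Z)), add(add(Z, SZ), SZ))
  step 2: mul(S(add(add(SSZ, Z), add(Z, Z))), add(add(Z, SZ), SZ))
  step 3: add(add(add(Z, SZ), SZ), mul(add(add(SSZ, Z), add(Z, Z)), add(add(Z, SZ), SZ)))
  step 4: add(add(SZ, SZ), mul(add(add(SSZ, Z), add(Z, Z)), add(add(Z, SZ), SZ)))
  step 5: add(S(add(Z, SZ)), mul(add(add(SSZ, Z), add(Z, Z)), add(add(Z, SZ), SZ)))
  step 6: S(add(add(Z, SZ), mul(add(add(SSZ, Z), add(Z, Z)), add(add(Z, SZ), SZ))))
  step 7: S(add(SZ, mul(add(add(SSZ, Z), add(Z, Z)), add(add(Z, SZ), SZ))))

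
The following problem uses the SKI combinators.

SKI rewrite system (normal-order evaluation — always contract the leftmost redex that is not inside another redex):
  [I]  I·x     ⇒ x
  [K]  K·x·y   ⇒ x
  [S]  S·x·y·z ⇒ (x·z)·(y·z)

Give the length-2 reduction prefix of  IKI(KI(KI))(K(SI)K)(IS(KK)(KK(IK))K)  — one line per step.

  start: IKI(KI(KI))(K(SI)K)(IS(KK)(KK(IK))K)
  →1  KI(KI(KI))(K(SI)K)(IS(KK)(KK(IK))K)
  →2  I(K(SI)K)(IS(KK)(KK(IK))K)

Answer: after 2 steps: I(K(SI)K)(IS(KK)(KK(IK))K)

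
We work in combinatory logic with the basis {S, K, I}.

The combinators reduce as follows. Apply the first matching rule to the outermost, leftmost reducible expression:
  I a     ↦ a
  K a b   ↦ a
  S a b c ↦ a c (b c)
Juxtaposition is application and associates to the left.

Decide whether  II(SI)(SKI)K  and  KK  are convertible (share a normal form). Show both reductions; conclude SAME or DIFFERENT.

Answer: SAME — A ⇓ KK, B ⇓ KK

Derivation:
Term A:
  start: II(SI)(SKI)K
  →1  I(SI)(SKI)K
  →2  SI(SKI)K
  →3  IK(SKIK)
  →4  K(SKIK)
  →5  K(KK(IK))
  →6  KK

Term B:
  start: KK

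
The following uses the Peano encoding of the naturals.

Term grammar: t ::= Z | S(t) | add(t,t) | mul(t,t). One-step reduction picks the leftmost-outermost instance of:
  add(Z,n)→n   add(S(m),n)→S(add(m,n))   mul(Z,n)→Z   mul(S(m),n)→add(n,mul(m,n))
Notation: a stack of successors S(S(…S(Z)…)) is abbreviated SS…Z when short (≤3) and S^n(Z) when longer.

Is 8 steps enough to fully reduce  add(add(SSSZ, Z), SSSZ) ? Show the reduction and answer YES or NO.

  start: add(add(SSSZ, Z), SSSZ)
  step 1: add(S(add(SSZ, Z)), SSSZ)
  step 2: S(add(add(SSZ, Z), SSSZ))
  step 3: S(add(S(add(SZ, Z)), SSSZ))
  step 4: S(S(add(add(SZ, Z), SSSZ)))
  step 5: S(S(add(S(add(Z, Z)), SSSZ)))
  step 6: S(S(S(add(add(Z, Z), SSSZ))))
  step 7: S(S(S(add(Z, SSSZ))))
  step 8: S^6(Z)

Answer: YES — reaches normal form S^6(Z) in 8 ≤ 8 steps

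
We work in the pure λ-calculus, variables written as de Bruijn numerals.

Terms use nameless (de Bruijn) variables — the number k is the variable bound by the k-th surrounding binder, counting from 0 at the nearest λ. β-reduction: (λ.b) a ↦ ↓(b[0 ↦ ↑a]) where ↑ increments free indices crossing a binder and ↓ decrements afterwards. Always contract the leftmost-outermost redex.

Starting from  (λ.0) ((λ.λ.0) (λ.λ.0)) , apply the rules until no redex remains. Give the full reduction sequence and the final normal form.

Answer: normal form = λ.0  (in 2 steps)

Reduction:
  start: (λ.0) ((λ.λ.0) (λ.λ.0))
  [1] (λ.λ.0) (λ.λ.0)
  [2] λ.0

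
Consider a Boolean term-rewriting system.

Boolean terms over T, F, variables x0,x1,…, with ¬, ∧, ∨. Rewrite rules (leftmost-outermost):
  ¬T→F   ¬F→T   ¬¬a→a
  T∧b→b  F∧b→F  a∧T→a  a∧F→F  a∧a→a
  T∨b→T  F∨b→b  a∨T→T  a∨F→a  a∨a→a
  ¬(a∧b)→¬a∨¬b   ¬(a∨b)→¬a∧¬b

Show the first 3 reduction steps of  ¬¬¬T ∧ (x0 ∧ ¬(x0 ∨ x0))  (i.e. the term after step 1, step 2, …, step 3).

Answer: after 3 steps: F

Working:
  start: ¬¬¬T ∧ (x0 ∧ ¬(x0 ∨ x0))
  →1  ¬T ∧ (x0 ∧ ¬(x0 ∨ x0))
  →2  F ∧ (x0 ∧ ¬(x0 ∨ x0))
  →3  F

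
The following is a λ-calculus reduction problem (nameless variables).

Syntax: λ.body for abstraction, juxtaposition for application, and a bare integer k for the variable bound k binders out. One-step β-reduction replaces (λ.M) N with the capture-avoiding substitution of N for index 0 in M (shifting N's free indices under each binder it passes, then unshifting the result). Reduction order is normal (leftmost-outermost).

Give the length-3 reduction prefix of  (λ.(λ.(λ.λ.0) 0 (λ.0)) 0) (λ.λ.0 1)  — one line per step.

Answer: after 3 steps: (λ.0) (λ.0)

Derivation:
  start: (λ.(λ.(λ.λ.0) 0 (λ.0)) 0) (λ.λ.0 1)
  →1  (λ.(λ.λ.0) 0 (λ.0)) (λ.λ.0 1)
  →2  (λ.λ.0) (λ.λ.0 1) (λ.0)
  →3  (λ.0) (λ.0)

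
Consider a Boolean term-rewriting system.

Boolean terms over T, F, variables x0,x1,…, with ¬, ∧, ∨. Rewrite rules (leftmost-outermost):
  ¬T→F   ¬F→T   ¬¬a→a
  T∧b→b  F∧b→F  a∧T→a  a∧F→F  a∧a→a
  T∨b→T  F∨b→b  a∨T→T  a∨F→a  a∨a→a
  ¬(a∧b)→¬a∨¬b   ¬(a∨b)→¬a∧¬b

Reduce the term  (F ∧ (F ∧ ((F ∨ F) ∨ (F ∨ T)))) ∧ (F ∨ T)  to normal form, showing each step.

  start: (F ∧ (F ∧ ((F ∨ F) ∨ (F ∨ T)))) ∧ (F ∨ T)
  step 1: F ∧ (F ∨ T)
  step 2: F

Answer: normal form = F  (in 2 steps)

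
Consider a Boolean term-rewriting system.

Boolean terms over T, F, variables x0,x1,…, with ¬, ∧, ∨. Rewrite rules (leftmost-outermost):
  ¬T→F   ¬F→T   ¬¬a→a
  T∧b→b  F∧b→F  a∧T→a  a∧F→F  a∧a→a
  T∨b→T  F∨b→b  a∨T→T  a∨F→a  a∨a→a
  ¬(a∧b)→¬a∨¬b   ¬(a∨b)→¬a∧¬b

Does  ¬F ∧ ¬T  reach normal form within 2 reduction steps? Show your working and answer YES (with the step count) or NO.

  start: ¬F ∧ ¬T
  [1] T ∧ ¬T
  [2] ¬T

Answer: NO — after 2 steps the term is ¬T, not yet normal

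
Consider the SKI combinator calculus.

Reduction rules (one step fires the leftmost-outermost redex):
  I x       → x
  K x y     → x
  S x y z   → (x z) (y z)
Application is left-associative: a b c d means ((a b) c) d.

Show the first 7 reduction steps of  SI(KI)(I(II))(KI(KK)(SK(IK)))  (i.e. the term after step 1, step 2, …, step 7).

Answer: after 7 steps: KI(KK)(SK(IK))

Reduction:
  start: SI(KI)(I(II))(KI(KK)(SK(IK)))
  →1  I(I(II))(KI(I(II)))(KI(KK)(SK(IK)))
  →2  I(II)(KI(I(II)))(KI(KK)(SK(IK)))
  →3  II(KI(I(II)))(KI(KK)(SK(IK)))
  →4  I(KI(I(II)))(KI(KK)(SK(IK)))
  →5  KI(I(II))(KI(KK)(SK(IK)))
  →6  I(KI(KK)(SK(IK)))
  →7  KI(KK)(SK(IK))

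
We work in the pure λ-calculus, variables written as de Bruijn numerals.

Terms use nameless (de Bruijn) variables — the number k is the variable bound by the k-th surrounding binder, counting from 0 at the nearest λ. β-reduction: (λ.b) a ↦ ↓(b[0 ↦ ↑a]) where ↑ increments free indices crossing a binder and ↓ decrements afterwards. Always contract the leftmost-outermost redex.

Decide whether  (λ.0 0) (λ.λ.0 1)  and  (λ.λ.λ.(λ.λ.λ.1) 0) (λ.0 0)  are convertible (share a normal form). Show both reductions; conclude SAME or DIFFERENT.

Term A:
  start: (λ.0 0) (λ.λ.0 1)
  step 1: (λ.λ.0 1) (λ.λ.0 1)
  step 2: λ.0 (λ.λ.0 1)

Term B:
  start: (λ.λ.λ.(λ.λ.λ.1) 0) (λ.0 0)
  step 1: λ.λ.(λ.λ.λ.1) 0
  step 2: λ.λ.λ.λ.1

Answer: DIFFERENT — A ⇓ λ.0 (λ.λ.0 1), B ⇓ λ.λ.λ.λ.1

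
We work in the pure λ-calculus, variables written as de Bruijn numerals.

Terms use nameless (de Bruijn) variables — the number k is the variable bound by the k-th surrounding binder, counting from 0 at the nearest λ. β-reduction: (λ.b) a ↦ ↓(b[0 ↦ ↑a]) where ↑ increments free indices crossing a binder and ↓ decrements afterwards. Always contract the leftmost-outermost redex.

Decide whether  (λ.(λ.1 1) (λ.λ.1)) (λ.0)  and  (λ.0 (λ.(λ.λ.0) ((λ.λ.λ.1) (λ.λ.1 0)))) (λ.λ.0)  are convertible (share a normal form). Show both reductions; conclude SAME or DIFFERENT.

Answer: SAME — A ⇓ λ.0, B ⇓ λ.0

Working:
Term A:
  start: (λ.(λ.1 1) (λ.λ.1)) (λ.0)
  step 1: (λ.(λ.0) (λ.0)) (λ.λ.1)
  step 2: (λ.0) (λ.0)
  step 3: λ.0

Term B:
  start: (λ.0 (λ.(λ.λ.0) ((λ.λ.λ.1) (λ.λ.1 0)))) (λ.λ.0)
  step 1: (λ.λ.0) (λ.(λ.λ.0) ((λ.λ.λ.1) (λ.λ.1 0)))
  step 2: λ.0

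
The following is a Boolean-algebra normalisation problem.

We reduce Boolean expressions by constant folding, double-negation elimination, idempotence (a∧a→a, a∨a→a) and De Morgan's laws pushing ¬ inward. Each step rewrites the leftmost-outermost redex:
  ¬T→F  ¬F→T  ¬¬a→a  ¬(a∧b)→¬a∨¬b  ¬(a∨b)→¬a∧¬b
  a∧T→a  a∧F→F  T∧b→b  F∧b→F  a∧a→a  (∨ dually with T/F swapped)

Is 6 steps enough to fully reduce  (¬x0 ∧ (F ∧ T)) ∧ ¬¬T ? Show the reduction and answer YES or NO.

Answer: YES — reaches normal form F in 3 ≤ 6 steps

Working:
  start: (¬x0 ∧ (F ∧ T)) ∧ ¬¬T
  [1] (¬x0 ∧ F) ∧ ¬¬T
  [2] F ∧ ¬¬T
  [3] F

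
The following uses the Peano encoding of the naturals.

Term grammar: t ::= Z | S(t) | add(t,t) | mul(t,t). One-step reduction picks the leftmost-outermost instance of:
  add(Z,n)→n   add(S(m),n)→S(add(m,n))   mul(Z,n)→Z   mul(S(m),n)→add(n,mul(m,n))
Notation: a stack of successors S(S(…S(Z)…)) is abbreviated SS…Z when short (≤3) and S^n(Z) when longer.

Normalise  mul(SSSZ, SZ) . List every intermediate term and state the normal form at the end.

  start: mul(SSSZ, SZ)
  step 1: add(SZ, mul(SSZ, SZ))
  step 2: S(add(Z, mul(SSZ, SZ)))
  step 3: S(mul(SSZ, SZ))
  step 4: S(add(SZ, mul(SZ, SZ)))
  step 5: S(S(add(Z, mul(SZ, SZ))))
  step 6: S(S(mul(SZ, SZ)))
  step 7: S(S(add(SZ, mul(Z, SZ))))
  step 8: S(S(S(add(Z, mul(Z, SZ)))))
  step 9: S(S(S(mul(Z, SZ))))
  step 10: SSSZ

Answer: normal form = SSSZ  (in 10 steps)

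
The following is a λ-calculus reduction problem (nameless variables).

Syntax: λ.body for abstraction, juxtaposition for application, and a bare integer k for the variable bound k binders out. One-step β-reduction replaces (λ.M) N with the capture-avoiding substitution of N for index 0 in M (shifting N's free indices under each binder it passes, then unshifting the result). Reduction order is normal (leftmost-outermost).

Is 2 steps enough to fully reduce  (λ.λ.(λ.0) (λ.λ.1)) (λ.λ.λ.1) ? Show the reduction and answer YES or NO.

Answer: YES — reaches normal form λ.λ.λ.1 in 2 ≤ 2 steps

Derivation:
  start: (λ.λ.(λ.0) (λ.λ.1)) (λ.λ.λ.1)
  →1  λ.(λ.0) (λ.λ.1)
  →2  λ.λ.λ.1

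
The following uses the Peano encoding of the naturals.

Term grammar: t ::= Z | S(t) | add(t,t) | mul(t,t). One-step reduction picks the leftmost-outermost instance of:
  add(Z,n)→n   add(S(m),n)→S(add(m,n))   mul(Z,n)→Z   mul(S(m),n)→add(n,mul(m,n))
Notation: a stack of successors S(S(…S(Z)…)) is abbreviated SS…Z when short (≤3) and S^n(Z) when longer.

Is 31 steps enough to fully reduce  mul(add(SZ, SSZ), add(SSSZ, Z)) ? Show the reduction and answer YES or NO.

  start: mul(add(SZ, SSZ), add(SSSZ, Z))
  step 1: mul(S(add(Z, SSZ)), add(SSSZ, Z))
  step 2: add(add(SSSZ, Z), mul(add(Z, SSZ), add(SSSZ, Z)))
  step 3: add(S(add(SSZ, Z)), mul(add(Z, SSZ), add(SSSZ, Z)))
  step 4: S(add(add(SSZ, Z), mul(add(Z, SSZ), add(SSSZ, Z))))
  step 5: S(add(S(add(SZ, Z)), mul(add(Z, SSZ), add(SSSZ, Z))))
  step 6: S(S(add(add(SZ, Z), mul(add(Z, SSZ), add(SSSZ, Z)))))
  step 7: S(S(add(S(add(Z, Z)), mul(add(Z, SSZ), add(SSSZ, Z)))))
  step 8: S(S(S(add(add(Z, Z), mul(add(Z, SSZ), add(SSSZ, Z))))))
  step 9: S(S(S(add(Z, mul(add(Z, SSZ), add(SSSZ, Z))))))
  step 10: S(S(S(mul(add(Z, SSZ), add(SSSZ, Z)))))
  step 11: S(S(S(mul(SSZ, add(SSSZ, Z)))))
  step 12: S(S(S(add(add(SSSZ, Z), mul(SZ, add(SSSZ, Z))))))
  step 13: S(S(S(add(S(add(SSZ, Z)), mul(SZ, add(SSSZ, Z))))))
  step 14: S(S(S(S(add(add(SSZ, Z), mul(SZ, add(SSSZ, Z)))))))
  step 15: S(S(S(S(add(S(add(SZ, Z)), mul(SZ, add(SSSZ, Z)))))))
  step 16: S(S(S(S(S(add(add(SZ, Z), mul(SZ, add(SSSZ, Z))))))))
  step 17: S(S(S(S(S(add(S(add(Z, Z)), mul(SZ, add(SSSZ, Z))))))))
  step 18: S(S(S(S(S(S(add(add(Z, Z), mul(SZ, add(SSSZ, Z)))))))))
  step 19: S(S(S(S(S(S(add(Z, mul(SZ, add(SSSZ, Z)))))))))
  step 20: S(S(S(S(S(S(mul(SZ, add(SSSZ, Z))))))))
  step 21: S(S(S(S(S(S(add(add(SSSZ, Z), mul(Z, add(SSSZ, Z)))))))))
  step 22: S(S(S(S(S(S(add(S(add(SSZ, Z)), mul(Z, add(SSSZ, Z)))))))))
  step 23: S(S(S(S(S(S(S(add(add(SSZ, Z), mul(Z, add(SSSZ, Z))))))))))
  step 24: S(S(S(S(S(S(S(add(S(add(SZ, Z)), mul(Z, add(SSSZ, Z))))))))))
  step 25: S(S(S(S(S(S(S(S(add(add(SZ, Z), mul(Z, add(SSSZ, Z)))))))))))
  step 26: S(S(S(S(S(S(S(S(add(S(add(Z, Z)), mul(Z, add(SSSZ, Z)))))))))))
  step 27: S(S(S(S(S(S(S(S(S(add(add(Z, Z), mul(Z, add(SSSZ, Z))))))))))))
  step 28: S(S(S(S(S(S(S(S(S(add(Z, mul(Z, add(SSSZ, Z))))))))))))
  step 29: S(S(S(S(S(S(S(S(S(mul(Z, add(SSSZ, Z)))))))))))
  step 30: S^9(Z)

Answer: YES — reaches normal form S^9(Z) in 30 ≤ 31 steps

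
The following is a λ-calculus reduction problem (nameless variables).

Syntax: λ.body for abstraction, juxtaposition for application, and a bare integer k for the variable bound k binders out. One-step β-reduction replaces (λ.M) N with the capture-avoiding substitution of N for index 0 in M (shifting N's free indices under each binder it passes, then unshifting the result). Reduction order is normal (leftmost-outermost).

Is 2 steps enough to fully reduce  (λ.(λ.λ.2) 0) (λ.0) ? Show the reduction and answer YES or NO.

Answer: YES — reaches normal form λ.λ.0 in 2 ≤ 2 steps

Derivation:
  start: (λ.(λ.λ.2) 0) (λ.0)
  →1  (λ.λ.λ.0) (λ.0)
  →2  λ.λ.0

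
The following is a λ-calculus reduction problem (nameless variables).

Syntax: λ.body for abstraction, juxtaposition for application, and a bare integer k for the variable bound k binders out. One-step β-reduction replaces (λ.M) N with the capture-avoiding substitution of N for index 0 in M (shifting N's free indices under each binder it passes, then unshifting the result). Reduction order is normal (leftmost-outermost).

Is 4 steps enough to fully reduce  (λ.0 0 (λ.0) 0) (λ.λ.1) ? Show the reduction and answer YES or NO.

Answer: YES — reaches normal form λ.λ.λ.1 in 4 ≤ 4 steps

Derivation:
  start: (λ.0 0 (λ.0) 0) (λ.λ.1)
  step 1: (λ.λ.1) (λ.λ.1) (λ.0) (λ.λ.1)
  step 2: (λ.λ.λ.1) (λ.0) (λ.λ.1)
  step 3: (λ.λ.1) (λ.λ.1)
  step 4: λ.λ.λ.1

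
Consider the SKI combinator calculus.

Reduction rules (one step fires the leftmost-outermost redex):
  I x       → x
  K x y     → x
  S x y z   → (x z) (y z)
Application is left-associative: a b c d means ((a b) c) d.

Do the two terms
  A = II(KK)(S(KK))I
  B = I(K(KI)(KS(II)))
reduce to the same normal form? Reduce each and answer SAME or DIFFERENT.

Term A:
  start: II(KK)(S(KK))I
  →1  I(KK)(S(KK))I
  →2  KK(S(KK))I
  →3  KI

Term B:
  start: I(K(KI)(KS(II)))
  →1  K(KI)(KS(II))
  →2  KI

Answer: SAME — A ⇓ KI, B ⇓ KI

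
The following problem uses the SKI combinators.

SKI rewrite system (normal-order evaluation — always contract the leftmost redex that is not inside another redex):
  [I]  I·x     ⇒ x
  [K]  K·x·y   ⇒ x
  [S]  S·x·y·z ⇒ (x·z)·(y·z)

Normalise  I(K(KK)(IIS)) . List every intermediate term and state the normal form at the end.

  start: I(K(KK)(IIS))
  [1] K(KK)(IIS)
  [2] KK

Answer: normal form = KK  (in 2 steps)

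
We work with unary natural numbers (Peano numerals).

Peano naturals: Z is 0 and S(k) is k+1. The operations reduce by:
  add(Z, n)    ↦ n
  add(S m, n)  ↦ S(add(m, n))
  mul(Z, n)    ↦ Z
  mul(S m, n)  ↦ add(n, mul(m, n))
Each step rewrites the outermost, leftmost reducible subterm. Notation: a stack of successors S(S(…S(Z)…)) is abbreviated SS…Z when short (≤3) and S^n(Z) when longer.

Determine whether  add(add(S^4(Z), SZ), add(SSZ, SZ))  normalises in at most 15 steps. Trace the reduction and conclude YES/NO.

  start: add(add(S^4(Z), SZ), add(SSZ, SZ))
  [1] add(S(add(SSSZ, SZ)), add(SSZ, SZ))
  [2] S(add(add(SSSZ, SZ), add(SSZ, SZ)))
  [3] S(add(S(add(SSZ, SZ)), add(SSZ, SZ)))
  [4] S(S(add(add(SSZ, SZ), add(SSZ, SZ))))
  [5] S(S(add(S(add(SZ, SZ)), add(SSZ, SZ))))
  [6] S(S(S(add(add(SZ, SZ), add(SSZ, SZ)))))
  [7] S(S(S(add(S(add(Z, SZ)), add(SSZ, SZ)))))
  [8] S(S(S(S(add(add(Z, SZ), add(SSZ, SZ))))))
  [9] S(S(S(S(add(SZ, add(SSZ, SZ))))))
  [10] S(S(S(S(S(add(Z, add(SSZ, SZ)))))))
  [11] S(S(S(S(S(add(SSZ, SZ))))))
  [12] S(S(S(S(S(S(add(SZ, SZ)))))))
  [13] S(S(S(S(S(S(S(add(Z, SZ))))))))
  [14] S^8(Z)

Answer: YES — reaches normal form S^8(Z) in 14 ≤ 15 steps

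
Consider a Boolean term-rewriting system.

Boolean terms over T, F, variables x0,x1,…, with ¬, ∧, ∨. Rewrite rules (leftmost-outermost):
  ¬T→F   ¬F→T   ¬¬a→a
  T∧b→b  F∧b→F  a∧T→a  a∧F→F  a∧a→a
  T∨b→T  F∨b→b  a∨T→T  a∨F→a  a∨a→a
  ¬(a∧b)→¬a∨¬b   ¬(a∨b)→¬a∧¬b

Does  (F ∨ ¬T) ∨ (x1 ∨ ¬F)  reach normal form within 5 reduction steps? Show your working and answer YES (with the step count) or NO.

Answer: YES — reaches normal form T in 5 ≤ 5 steps

Derivation:
  start: (F ∨ ¬T) ∨ (x1 ∨ ¬F)
  →1  ¬T ∨ (x1 ∨ ¬F)
  →2  F ∨ (x1 ∨ ¬F)
  →3  x1 ∨ ¬F
  →4  x1 ∨ T
  →5  T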